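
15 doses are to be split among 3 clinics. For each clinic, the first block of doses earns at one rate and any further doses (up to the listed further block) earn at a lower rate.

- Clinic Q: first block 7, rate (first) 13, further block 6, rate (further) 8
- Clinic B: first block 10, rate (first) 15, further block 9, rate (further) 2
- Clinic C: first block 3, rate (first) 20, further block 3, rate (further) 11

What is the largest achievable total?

Treat each block as its own option and order by rate: Clinic C/first 20 > Clinic B/first 15 > Clinic Q/first 13 > Clinic C/second 11 > Clinic Q/second 8 > Clinic B/second 2.
Clinic C/first (20): +3 → 12 left.
Fill Clinic B first block (10 at 15) → 2 left.
2 remain; put them into Clinic Q first at 13.
Total = 20×3 + 15×10 + 13×2 = 236.

236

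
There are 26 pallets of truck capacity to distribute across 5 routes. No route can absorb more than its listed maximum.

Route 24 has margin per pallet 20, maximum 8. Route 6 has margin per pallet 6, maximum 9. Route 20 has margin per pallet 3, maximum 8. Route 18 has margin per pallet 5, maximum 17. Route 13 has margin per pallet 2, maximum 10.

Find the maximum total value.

Order the routes by margin per pallet: Route 24 20 > Route 6 6 > Route 18 5 > Route 20 3 > Route 13 2.
Route 24 takes 8 to reach its cap of 8 → 18 left.
Give Route 6 9 to hit its cap of 9 → 9 left.
Route 18: +9 (room for 17) → 9. Pool exhausted.
Total = 20×8 + 6×9 + 5×9 = 259.

259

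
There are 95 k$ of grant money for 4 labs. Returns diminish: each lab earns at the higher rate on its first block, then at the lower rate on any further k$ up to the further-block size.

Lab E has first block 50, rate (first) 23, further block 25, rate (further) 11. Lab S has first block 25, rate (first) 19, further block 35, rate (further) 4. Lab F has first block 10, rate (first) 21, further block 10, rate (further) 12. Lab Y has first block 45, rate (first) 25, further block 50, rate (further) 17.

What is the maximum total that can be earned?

Rank every tier by rate: Lab Y/T1 25 > Lab E/T1 23 > Lab F/T1 21 > Lab S/T1 19 > Lab Y/T2 17 > Lab F/T2 12 > Lab E/T2 11 > Lab S/T2 4.
Fill Lab Y T1 block (45 at 25) — 50 left.
Fill Lab E T1 block (50 at 23) — 0 left.
Total = 25×45 + 23×50 = 2275.

2275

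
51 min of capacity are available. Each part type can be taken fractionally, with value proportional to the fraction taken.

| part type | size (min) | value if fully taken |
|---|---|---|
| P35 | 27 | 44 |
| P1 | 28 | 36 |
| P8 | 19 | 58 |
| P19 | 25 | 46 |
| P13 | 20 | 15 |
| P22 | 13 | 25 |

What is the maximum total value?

Best value per unit of size first: P8 58/19≈3.05, P22 25/13≈1.92, P19 46/25≈1.84, P35 44/27≈1.63, P1 36/28≈1.29, P13 15/20≈0.75.
P8: take in full, 19 min for value 58 — 32 left.
All 13 min of P22 fit (value 25) — 19 remain.
Only 19 min remain; take 19/25 of P19 for value 46×19/25 = 34.96.
Total value = 117.96.

117.96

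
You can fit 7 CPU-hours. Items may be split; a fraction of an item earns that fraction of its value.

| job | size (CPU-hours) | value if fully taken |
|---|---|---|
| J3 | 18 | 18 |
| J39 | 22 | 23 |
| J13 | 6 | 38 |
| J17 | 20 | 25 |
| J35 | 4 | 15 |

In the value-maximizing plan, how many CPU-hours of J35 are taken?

1

Best value per unit of size first: J13 38/6≈6.33, J35 15/4≈3.75, J17 25/20≈1.25, J39 23/22≈1.05, J3 18/18≈1.
J13: take in full, 6 CPU-hours for value 38 ; 1 left.
Fill the last 1 CPU-hours with part of J35: 1/4 of it earns 3.75.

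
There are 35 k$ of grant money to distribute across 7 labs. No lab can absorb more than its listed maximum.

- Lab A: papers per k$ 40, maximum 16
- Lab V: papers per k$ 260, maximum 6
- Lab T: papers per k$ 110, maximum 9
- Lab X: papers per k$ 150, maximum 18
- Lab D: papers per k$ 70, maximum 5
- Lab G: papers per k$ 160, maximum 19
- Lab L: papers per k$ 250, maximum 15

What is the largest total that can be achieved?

7550

Rank by papers per k$: Lab V 260 > Lab L 250 > Lab G 160 > Lab X 150 > Lab T 110 > Lab D 70 > Lab A 40.
Give Lab V 6 to hit its cap of 6 → 29 left.
Lab L takes 15 to reach its cap of 15 → 14 left.
Lab G: +14 (room for 19) → 14. Pool exhausted.
Total = 260×6 + 160×14 + 250×15 = 7550.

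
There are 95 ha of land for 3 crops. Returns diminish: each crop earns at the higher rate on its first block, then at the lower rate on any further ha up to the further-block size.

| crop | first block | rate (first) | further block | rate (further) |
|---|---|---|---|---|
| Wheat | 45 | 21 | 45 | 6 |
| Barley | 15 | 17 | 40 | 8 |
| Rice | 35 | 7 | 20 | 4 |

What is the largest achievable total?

Rank every tier by rate: Wheat/first 21 > Barley/first 17 > Barley/second 8 > Rice/first 7 > Wheat/second 6 > Rice/second 4.
Wheat/first (21): +45 → 50 left.
Barley/first (17): +15 → 35 left.
35 remain; put them into Barley second at 8.
Total = 21×45 + 17×15 + 8×35 = 1480.

1480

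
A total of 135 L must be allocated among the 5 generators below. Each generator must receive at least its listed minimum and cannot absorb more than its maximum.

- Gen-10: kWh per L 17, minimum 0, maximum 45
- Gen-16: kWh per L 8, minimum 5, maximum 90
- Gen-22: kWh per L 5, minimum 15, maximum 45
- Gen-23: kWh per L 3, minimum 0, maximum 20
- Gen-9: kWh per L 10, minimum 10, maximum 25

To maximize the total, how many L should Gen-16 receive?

Meeting every minimum uses 0+5+15+0+10 = 30 L, leaving 105.
Highest kWh per L first: Gen-10 17 > Gen-9 10 > Gen-16 8 > Gen-22 5 > Gen-23 3.
Gen-10 takes 45 more to reach its cap of 45 ; 60 left.
Give Gen-9 15 more to hit its cap of 25 ; 45 left.
Only 45 left; Gen-16 takes them to reach 50.

50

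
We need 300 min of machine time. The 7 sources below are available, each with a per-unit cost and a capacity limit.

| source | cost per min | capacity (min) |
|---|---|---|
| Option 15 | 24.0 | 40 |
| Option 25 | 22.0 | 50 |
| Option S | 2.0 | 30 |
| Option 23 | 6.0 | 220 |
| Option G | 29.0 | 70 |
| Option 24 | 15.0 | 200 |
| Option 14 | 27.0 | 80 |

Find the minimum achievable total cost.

2130

Cheapest first:
Option S (2.0): use full 30 ; 270 min to go.
Take 220 from Option 23 at 6.0 ; need 50 more.
Take 50 from Option 24 at 15.0 to finish.
Option 25, Option 15, Option 14, Option G: unused.
Cost = 30×2.0 + 220×6.0 + 50×15.0 = 2130.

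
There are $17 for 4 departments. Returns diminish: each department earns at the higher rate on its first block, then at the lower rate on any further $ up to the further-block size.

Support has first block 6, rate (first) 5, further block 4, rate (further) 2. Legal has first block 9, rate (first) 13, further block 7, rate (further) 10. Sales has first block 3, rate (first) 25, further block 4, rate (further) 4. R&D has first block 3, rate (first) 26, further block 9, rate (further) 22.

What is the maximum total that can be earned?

Rank every tier by rate: R&D/first 26 > Sales/first 25 > R&D/second 22 > Legal/first 13 > Legal/second 10 > Support/first 5 > Sales/second 4 > Support/second 2.
Fill R&D first block (3 at 26) — 14 left.
Sales/first (25): +3 — 11 left.
R&D second at 22: fill all 9 — 2 left.
Legal/first: +2 of 9 at 13; pool empty.
Total = 26×3 + 25×3 + 22×9 + 13×2 = 377.

377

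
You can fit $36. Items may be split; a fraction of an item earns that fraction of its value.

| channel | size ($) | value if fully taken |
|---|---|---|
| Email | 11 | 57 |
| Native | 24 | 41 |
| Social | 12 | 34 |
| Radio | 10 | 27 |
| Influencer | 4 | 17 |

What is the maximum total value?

Rank by value-to-size ratio: Email 57/11≈5.18, Influencer 17/4≈4.25, Social 34/12≈2.83, Radio 27/10≈2.7, Native 41/24≈1.71.
Email: take in full, 11 $ for value 57 → 25 left.
All 4 $ of Influencer fit (value 17) → 21 remain.
Social: take in full, 12 $ for value 34 → 9 left.
Only 9 $ remain; take 9/10 of Radio for value 27×9/10 = 24.3.
Total value = 132.3.

132.3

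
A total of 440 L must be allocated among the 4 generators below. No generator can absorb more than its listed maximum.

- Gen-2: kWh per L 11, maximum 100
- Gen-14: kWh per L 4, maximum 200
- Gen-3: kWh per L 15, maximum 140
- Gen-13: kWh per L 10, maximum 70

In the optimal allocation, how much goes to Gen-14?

130

Rank by kWh per L: Gen-3 15 > Gen-2 11 > Gen-13 10 > Gen-14 4.
Gen-3: +140 to 140 (cap) ; 300 left.
Gen-2 takes 100 to reach its cap of 100 ; 200 left.
Gen-13: +70 to 70 (cap) ; 130 left.
Gen-14: +130 (room for 200) → 130. Pool exhausted.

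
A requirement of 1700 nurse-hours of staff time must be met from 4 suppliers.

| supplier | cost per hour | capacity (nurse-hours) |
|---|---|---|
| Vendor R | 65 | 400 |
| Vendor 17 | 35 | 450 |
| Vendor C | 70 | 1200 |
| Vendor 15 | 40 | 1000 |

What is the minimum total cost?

Use suppliers in increasing cost order.
Take 450 from Vendor 17 at 35 — need 1250 more.
Vendor 15 (40): use full 1000 — 250 nurse-hours to go.
Vendor R (65): take the remaining 250 — done.
Vendor C: unused.
Cost = 450×35 + 1000×40 + 250×65 = 72000.

72000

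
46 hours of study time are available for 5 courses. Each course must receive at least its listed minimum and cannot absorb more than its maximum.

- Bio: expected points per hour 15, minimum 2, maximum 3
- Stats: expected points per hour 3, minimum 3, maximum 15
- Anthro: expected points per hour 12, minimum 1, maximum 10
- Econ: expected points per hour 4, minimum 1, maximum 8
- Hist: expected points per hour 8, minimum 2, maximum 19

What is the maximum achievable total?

Meeting every minimum uses 2+3+1+1+2 = 9 hours, leaving 37.
Order the courses by expected points per hour: Bio 15 > Anthro 12 > Hist 8 > Econ 4 > Stats 3.
Give Bio 1 more to hit its cap of 3 ; 36 left.
Anthro: +9 to 10 (cap) ; 27 left.
Give Hist 17 more to hit its cap of 19 ; 10 left.
Econ: +7 to 8 (cap) ; 3 left.
Only 3 left; Stats takes them to reach 6.
Total = 15×3 + 3×6 + 12×10 + 4×8 + 8×19 = 367.

367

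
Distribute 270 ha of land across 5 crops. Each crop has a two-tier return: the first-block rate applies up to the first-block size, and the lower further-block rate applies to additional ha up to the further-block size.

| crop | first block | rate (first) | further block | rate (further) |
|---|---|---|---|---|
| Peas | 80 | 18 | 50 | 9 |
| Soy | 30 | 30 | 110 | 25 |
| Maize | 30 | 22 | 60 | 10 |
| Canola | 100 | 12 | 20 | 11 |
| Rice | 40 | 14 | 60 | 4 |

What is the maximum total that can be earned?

Order all 10 blocks by rate: Soy/T1 30 > Soy/T2 25 > Maize/T1 22 > Peas/T1 18 > Rice/T1 14 > Canola/T1 12 > Canola/T2 11 > Maize/T2 10 > Peas/T2 9 > Rice/T2 4.
Fill Soy T1 block (30 at 30) ; 240 left.
Fill Soy T2 block (110 at 25) ; 130 left.
Fill Maize T1 block (30 at 22) ; 100 left.
Peas/T1 (18): +80 ; 20 left.
Rice T1 at 14: only 20 left, fill 20.
Total = 30×30 + 25×110 + 22×30 + 18×80 + 14×20 = 6030.

6030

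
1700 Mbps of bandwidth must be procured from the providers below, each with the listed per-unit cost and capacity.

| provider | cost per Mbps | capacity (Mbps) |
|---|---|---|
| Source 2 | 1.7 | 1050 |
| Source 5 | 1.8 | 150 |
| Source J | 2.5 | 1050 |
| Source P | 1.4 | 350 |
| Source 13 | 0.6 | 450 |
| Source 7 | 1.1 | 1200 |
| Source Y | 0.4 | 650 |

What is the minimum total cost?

1190

Cheapest first:
Source Y (0.4): use full 650 ; 1050 Mbps to go.
Source 13 at 0.6: take all 450 Mbps ; 600 still needed.
Source 7 (1.1): take the remaining 600 ; done.
Source P, Source 2, Source 5, Source J: unused.
Cost = 650×0.4 + 450×0.6 + 600×1.1 = 1190.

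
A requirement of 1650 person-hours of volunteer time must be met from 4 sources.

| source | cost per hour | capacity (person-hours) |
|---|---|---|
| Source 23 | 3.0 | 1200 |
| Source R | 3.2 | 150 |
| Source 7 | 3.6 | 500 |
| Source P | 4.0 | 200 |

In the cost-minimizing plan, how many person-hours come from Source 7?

300

Cheapest first:
Take 1200 from Source 23 at 3.0 — need 450 more.
Source R at 3.2: take all 150 person-hours — 300 still needed.
Source 7 (3.6): take the remaining 300 — done.
Source P: unused.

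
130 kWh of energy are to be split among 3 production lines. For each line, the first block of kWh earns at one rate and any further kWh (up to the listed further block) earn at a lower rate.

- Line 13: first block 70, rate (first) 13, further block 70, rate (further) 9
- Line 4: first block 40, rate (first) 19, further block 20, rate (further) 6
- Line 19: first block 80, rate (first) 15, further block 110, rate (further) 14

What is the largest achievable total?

2100

Rank every tier by rate: Line 4/tier1 19 > Line 19/tier1 15 > Line 19/tier2 14 > Line 13/tier1 13 > Line 13/tier2 9 > Line 4/tier2 6.
Fill Line 4 tier1 block (40 at 19) ; 90 left.
Line 19/tier1 (15): +80 ; 10 left.
Line 19/tier2: +10 of 110 at 14; pool empty.
Total = 19×40 + 15×80 + 14×10 = 2100.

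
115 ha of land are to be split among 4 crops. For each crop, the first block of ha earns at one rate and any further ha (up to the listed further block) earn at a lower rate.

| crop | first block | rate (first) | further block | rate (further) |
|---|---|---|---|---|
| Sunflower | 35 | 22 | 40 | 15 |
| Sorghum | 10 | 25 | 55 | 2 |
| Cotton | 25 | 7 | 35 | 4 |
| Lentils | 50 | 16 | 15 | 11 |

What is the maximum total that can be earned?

Treat each block as its own option and order by rate: Sorghum/tier1 25 > Sunflower/tier1 22 > Lentils/tier1 16 > Sunflower/tier2 15 > Lentils/tier2 11 > Cotton/tier1 7 > Cotton/tier2 4 > Sorghum/tier2 2.
Sorghum tier1 at 25: fill all 10 ; 105 left.
Fill Sunflower tier1 block (35 at 22) ; 70 left.
Lentils/tier1 (16): +50 ; 20 left.
20 remain; put them into Sunflower tier2 at 15.
Total = 25×10 + 22×35 + 16×50 + 15×20 = 2120.

2120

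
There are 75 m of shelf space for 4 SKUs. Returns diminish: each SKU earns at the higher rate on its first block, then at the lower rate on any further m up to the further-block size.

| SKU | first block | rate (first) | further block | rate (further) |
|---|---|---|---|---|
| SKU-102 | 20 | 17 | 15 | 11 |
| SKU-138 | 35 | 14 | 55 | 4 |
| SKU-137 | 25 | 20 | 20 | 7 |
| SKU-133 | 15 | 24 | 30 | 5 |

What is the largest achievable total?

Rank every tier by rate: SKU-133/T1 24 > SKU-137/T1 20 > SKU-102/T1 17 > SKU-138/T1 14 > SKU-102/T2 11 > SKU-137/T2 7 > SKU-133/T2 5 > SKU-138/T2 4.
SKU-133 T1 at 24: fill all 15 ; 60 left.
SKU-137/T1 (20): +25 ; 35 left.
SKU-102/T1 (17): +20 ; 15 left.
15 remain; put them into SKU-138 T1 at 14.
Total = 24×15 + 20×25 + 17×20 + 14×15 = 1410.

1410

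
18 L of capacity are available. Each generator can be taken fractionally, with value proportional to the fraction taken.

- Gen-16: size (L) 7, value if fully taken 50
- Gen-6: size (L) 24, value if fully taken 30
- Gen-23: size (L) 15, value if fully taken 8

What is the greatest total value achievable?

63.75

Rank by value-to-size ratio: Gen-16 50/7≈7.14, Gen-6 30/24≈1.25, Gen-23 8/15≈0.533.
All 7 L of Gen-16 fit (value 50) ; 11 remain.
Only 11 L remain; take 11/24 of Gen-6 for value 30×11/24 = 13.75.
Total value = 63.75.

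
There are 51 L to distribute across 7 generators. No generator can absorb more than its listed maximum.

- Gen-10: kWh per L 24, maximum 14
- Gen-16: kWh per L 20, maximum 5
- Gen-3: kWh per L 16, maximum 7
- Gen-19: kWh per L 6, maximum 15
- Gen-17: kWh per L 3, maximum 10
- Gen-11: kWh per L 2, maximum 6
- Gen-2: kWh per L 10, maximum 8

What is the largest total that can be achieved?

Rank by kWh per L: Gen-10 24 > Gen-16 20 > Gen-3 16 > Gen-2 10 > Gen-19 6 > Gen-17 3 > Gen-11 2.
Gen-10 takes 14 to reach its cap of 14 → 37 left.
Gen-16: +5 to 5 (cap) → 32 left.
Gen-3: +7 to 7 (cap) → 25 left.
Gen-2 takes 8 to reach its cap of 8 → 17 left.
Gen-19 takes 15 to reach its cap of 15 → 2 left.
Only 2 left; Gen-17 takes them to reach 2.
Total = 24×14 + 20×5 + 16×7 + 6×15 + 3×2 + 10×8 = 724.

724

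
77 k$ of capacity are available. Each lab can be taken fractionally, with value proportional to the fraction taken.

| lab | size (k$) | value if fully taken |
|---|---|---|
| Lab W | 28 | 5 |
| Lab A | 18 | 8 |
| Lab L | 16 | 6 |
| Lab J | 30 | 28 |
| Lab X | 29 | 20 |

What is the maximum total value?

56

Rank by value-to-size ratio: Lab J 28/30≈0.933, Lab X 20/29≈0.69, Lab A 8/18≈0.444, Lab L 6/16≈0.375, Lab W 5/28≈0.179.
All 30 k$ of Lab J fit (value 28) — 47 remain.
Lab X: take in full, 29 k$ for value 20 — 18 left.
All 18 k$ of Lab A fit (value 8) — 0 remain.
Total value = 56.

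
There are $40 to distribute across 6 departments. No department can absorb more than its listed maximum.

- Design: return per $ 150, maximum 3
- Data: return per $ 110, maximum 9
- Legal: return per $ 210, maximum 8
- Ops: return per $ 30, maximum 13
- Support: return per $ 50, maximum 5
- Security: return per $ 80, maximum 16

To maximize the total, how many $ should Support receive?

Order the departments by return per $: Legal 210 > Design 150 > Data 110 > Security 80 > Support 50 > Ops 30.
Legal takes 8 to reach its cap of 8 ; 32 left.
Design: +3 to 3 (cap) ; 29 left.
Give Data 9 to hit its cap of 9 ; 20 left.
Security: +16 to 16 (cap) ; 4 left.
Support has room for 5 but only 4 remain, so it gets 4.

4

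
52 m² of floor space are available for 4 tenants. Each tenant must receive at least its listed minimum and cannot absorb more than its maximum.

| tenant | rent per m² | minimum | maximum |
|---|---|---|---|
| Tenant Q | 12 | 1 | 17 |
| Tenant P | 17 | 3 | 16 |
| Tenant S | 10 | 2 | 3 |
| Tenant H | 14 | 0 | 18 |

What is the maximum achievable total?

Meeting every minimum uses 1+3+2+0 = 6 m², leaving 46.
Order the tenants by rent per m²: Tenant P 17 > Tenant H 14 > Tenant Q 12 > Tenant S 10.
Tenant P takes 13 more to reach its cap of 16 — 33 left.
Tenant H takes 18 more to reach its cap of 18 — 15 left.
Tenant Q has room for 16 more but only 15 remain, so it gets 16.
Total = 12×16 + 17×16 + 10×2 + 14×18 = 736.

736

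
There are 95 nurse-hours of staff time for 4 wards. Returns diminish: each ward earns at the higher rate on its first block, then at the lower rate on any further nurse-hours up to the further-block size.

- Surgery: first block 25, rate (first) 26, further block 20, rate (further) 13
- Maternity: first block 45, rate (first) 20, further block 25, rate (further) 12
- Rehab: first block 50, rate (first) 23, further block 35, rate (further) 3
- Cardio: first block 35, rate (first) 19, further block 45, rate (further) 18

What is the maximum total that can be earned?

2200

Treat each block as its own option and order by rate: Surgery/first 26 > Rehab/first 23 > Maternity/first 20 > Cardio/first 19 > Cardio/second 18 > Surgery/second 13 > Maternity/second 12 > Rehab/second 3.
Fill Surgery first block (25 at 26) — 70 left.
Rehab/first (23): +50 — 20 left.
Maternity first at 20: only 20 left, fill 20.
Total = 26×25 + 23×50 + 20×20 = 2200.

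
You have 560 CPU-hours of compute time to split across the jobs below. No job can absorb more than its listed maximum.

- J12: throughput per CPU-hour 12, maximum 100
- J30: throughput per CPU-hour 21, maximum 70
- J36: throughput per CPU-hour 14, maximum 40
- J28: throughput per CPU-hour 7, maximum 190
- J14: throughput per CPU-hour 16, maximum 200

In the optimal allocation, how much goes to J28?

Rank by throughput per CPU-hour: J30 21 > J14 16 > J36 14 > J12 12 > J28 7.
J30: +70 to 70 (cap) → 490 left.
J14 takes 200 to reach its cap of 200 → 290 left.
Give J36 40 to hit its cap of 40 → 250 left.
J12 takes 100 to reach its cap of 100 → 150 left.
J28 has room for 190 but only 150 remain, so it gets 150.

150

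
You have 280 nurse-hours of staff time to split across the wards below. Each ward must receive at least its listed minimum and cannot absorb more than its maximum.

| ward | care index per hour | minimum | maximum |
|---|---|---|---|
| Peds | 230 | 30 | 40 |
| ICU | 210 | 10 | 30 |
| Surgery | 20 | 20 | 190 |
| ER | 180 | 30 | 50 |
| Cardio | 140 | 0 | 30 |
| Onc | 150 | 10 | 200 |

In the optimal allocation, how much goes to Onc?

140

Meeting every minimum uses 30+10+20+30+0+10 = 100 nurse-hours, leaving 180.
Order the wards by care index per hour: Peds 230 > ICU 210 > ER 180 > Onc 150 > Cardio 140 > Surgery 20.
Peds: +10 to 40 (cap) → 170 left.
Give ICU 20 more to hit its cap of 30 → 150 left.
Give ER 20 more to hit its cap of 50 → 130 left.
Only 130 left; Onc takes them to reach 140.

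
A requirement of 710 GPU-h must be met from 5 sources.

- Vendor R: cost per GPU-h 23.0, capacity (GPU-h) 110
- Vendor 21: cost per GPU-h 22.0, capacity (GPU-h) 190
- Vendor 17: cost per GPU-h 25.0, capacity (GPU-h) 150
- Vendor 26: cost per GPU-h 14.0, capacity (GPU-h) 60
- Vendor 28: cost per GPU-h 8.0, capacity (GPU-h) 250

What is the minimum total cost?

Use sources in increasing cost order.
Vendor 28 at 8.0: take all 250 GPU-h → 460 still needed.
Take 60 from Vendor 26 at 14.0 → need 400 more.
Vendor 21 (22.0): use full 190 → 210 GPU-h to go.
Vendor R (23.0): use full 110 → 100 GPU-h to go.
Vendor 17 at 25.0: take 100 of its 150 → requirement met.
Cost = 250×8.0 + 60×14.0 + 190×22.0 + 110×23.0 + 100×25.0 = 12050.

12050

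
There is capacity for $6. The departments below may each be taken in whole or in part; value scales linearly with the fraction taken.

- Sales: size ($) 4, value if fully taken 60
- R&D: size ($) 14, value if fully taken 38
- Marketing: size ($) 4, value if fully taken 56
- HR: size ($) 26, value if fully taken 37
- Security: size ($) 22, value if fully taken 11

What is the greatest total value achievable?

Rank by value-to-size ratio: Sales 60/4≈15, Marketing 56/4≈14, R&D 38/14≈2.71, HR 37/26≈1.42, Security 11/22≈0.5.
Sales: take in full, 4 $ for value 60 ; 2 left.
2 $ left: a 2/4 share of Marketing gives 56×2/4 = 28.
Total value = 88.

88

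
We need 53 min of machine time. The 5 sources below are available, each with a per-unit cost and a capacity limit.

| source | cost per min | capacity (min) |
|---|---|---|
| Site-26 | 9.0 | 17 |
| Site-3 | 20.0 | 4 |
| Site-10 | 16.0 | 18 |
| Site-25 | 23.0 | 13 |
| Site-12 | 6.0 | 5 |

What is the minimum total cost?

758

Cheapest first:
Site-12 (6.0): use full 5 → 48 min to go.
Take 17 from Site-26 at 9.0 → need 31 more.
Take 18 from Site-10 at 16.0 → need 13 more.
Take 4 from Site-3 at 20.0 → need 9 more.
Site-25 at 23.0: take 9 of its 13 → requirement met.
Cost = 5×6.0 + 17×9.0 + 18×16.0 + 4×20.0 + 9×23.0 = 758.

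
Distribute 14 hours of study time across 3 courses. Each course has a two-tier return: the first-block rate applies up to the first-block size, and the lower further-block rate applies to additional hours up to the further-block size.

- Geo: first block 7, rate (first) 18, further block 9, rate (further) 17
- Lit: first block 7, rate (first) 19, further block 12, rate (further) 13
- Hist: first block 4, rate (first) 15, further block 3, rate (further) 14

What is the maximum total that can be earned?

Rank every tier by rate: Lit/T1 19 > Geo/T1 18 > Geo/T2 17 > Hist/T1 15 > Hist/T2 14 > Lit/T2 13.
Lit T1 at 19: fill all 7 → 7 left.
Fill Geo T1 block (7 at 18) → 0 left.
Total = 19×7 + 18×7 = 259.

259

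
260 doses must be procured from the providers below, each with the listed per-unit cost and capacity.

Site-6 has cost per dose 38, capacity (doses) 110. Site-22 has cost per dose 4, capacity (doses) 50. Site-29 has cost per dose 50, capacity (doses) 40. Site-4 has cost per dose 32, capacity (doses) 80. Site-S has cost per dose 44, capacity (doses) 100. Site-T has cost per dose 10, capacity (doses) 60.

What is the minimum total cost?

6020

Fill from the cheapest provider first.
Take 50 from Site-22 at 4 → need 210 more.
Site-T (10): use full 60 → 150 doses to go.
Site-4 at 32: take all 80 doses → 70 still needed.
Site-6 at 38: take 70 of its 110 → requirement met.
Site-S, Site-29: unused.
Cost = 50×4 + 60×10 + 80×32 + 70×38 = 6020.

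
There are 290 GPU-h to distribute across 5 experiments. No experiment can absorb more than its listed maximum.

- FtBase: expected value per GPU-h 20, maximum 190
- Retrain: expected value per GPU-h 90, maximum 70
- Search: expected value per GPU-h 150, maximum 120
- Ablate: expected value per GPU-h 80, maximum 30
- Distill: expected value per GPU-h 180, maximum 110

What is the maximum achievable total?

Highest expected value per GPU-h first: Distill 180 > Search 150 > Retrain 90 > Ablate 80 > FtBase 20.
Distill takes 110 to reach its cap of 110 → 180 left.
Give Search 120 to hit its cap of 120 → 60 left.
Retrain: +60 (room for 70) → 60. Pool exhausted.
Total = 90×60 + 150×120 + 180×110 = 43200.

43200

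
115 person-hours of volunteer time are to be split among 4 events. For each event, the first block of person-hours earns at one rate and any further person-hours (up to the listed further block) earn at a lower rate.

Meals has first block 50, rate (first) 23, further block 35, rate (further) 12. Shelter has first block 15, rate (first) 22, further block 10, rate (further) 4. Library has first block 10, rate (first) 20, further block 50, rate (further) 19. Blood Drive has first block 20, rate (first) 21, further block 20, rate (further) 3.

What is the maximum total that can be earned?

Rank every tier by rate: Meals/T1 23 > Shelter/T1 22 > Blood Drive/T1 21 > Library/T1 20 > Library/T2 19 > Meals/T2 12 > Shelter/T2 4 > Blood Drive/T2 3.
Fill Meals T1 block (50 at 23) — 65 left.
Shelter T1 at 22: fill all 15 — 50 left.
Blood Drive T1 at 21: fill all 20 — 30 left.
Fill Library T1 block (10 at 20) — 20 left.
Library/T2: +20 of 50 at 19; pool empty.
Total = 23×50 + 22×15 + 21×20 + 20×10 + 19×20 = 2480.

2480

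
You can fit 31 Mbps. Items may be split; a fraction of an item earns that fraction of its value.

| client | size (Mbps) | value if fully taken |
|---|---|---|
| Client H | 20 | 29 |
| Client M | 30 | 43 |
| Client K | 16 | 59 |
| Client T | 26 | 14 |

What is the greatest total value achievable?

Sort by value density: Client K 59/16≈3.69, Client H 29/20≈1.45, Client M 43/30≈1.43, Client T 14/26≈0.538.
Take all of Client K (16 Mbps, value 59) ; 15 Mbps left.
15 Mbps left: a 15/20 share of Client H gives 29×15/20 = 21.75.
Total value = 80.75.

80.75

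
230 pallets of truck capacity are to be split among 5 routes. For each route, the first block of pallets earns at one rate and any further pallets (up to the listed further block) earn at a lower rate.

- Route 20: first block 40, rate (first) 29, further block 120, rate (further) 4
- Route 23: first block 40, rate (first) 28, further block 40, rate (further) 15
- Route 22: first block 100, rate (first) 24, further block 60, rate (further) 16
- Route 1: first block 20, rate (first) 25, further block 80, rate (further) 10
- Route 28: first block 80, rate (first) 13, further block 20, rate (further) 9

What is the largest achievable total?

Treat each block as its own option and order by rate: Route 20/T1 29 > Route 23/T1 28 > Route 1/T1 25 > Route 22/T1 24 > Route 22/T2 16 > Route 23/T2 15 > Route 28/T1 13 > Route 1/T2 10 > Route 28/T2 9 > Route 20/T2 4.
Route 20/T1 (29): +40 ; 190 left.
Route 23/T1 (28): +40 ; 150 left.
Fill Route 1 T1 block (20 at 25) ; 130 left.
Fill Route 22 T1 block (100 at 24) ; 30 left.
Route 22 T2 at 16: only 30 left, fill 30.
Total = 29×40 + 28×40 + 25×20 + 24×100 + 16×30 = 5660.

5660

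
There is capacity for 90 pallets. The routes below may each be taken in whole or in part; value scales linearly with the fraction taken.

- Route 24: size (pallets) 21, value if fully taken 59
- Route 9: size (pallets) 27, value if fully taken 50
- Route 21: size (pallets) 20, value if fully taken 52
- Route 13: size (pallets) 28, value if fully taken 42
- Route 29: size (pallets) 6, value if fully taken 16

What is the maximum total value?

201

Rank by value-to-size ratio: Route 24 59/21≈2.81, Route 29 16/6≈2.67, Route 21 52/20≈2.6, Route 9 50/27≈1.85, Route 13 42/28≈1.5.
All 21 pallets of Route 24 fit (value 59) — 69 remain.
Take all of Route 29 (6 pallets, value 16) — 63 pallets left.
Take all of Route 21 (20 pallets, value 52) — 43 pallets left.
Route 9: take in full, 27 pallets for value 50 — 16 left.
16 pallets left: a 16/28 share of Route 13 gives 42×16/28 = 24.
Total value = 201.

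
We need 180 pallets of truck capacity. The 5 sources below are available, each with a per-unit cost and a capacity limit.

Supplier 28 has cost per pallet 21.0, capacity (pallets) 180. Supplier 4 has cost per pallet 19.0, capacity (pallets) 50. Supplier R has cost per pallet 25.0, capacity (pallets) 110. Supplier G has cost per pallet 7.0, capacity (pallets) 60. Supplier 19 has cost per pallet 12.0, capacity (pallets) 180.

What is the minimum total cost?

1860

Use sources in increasing cost order.
Supplier G at 7.0: take all 60 pallets — 120 still needed.
Supplier 19 at 12.0: take 120 of its 180 — requirement met.
Supplier 4, Supplier 28, Supplier R: unused.
Cost = 60×7.0 + 120×12.0 = 1860.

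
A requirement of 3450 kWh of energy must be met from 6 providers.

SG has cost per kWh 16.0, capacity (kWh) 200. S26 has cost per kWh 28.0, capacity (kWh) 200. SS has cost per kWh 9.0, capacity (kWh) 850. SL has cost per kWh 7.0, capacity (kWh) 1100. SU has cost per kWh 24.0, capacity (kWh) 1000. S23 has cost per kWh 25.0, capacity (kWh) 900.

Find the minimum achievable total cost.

Fill from the cheapest provider first.
SL at 7.0: take all 1100 kWh → 2350 still needed.
Take 850 from SS at 9.0 → need 1500 more.
SG (16.0): use full 200 → 1300 kWh to go.
SU (24.0): use full 1000 → 300 kWh to go.
Take 300 from S23 at 25.0 to finish.
S26: unused.
Cost = 1100×7.0 + 850×9.0 + 200×16.0 + 1000×24.0 + 300×25.0 = 50050.

50050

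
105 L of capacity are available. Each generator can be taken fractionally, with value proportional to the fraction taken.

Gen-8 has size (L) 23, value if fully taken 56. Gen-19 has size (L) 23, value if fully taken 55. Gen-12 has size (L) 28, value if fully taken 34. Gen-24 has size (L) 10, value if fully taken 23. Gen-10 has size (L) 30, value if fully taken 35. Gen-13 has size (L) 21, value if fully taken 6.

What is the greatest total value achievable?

Rank by value-to-size ratio: Gen-8 56/23≈2.43, Gen-19 55/23≈2.39, Gen-24 23/10≈2.3, Gen-12 34/28≈1.21, Gen-10 35/30≈1.17, Gen-13 6/21≈0.286.
All 23 L of Gen-8 fit (value 56) → 82 remain.
Gen-19: take in full, 23 L for value 55 → 59 left.
All 10 L of Gen-24 fit (value 23) → 49 remain.
Take all of Gen-12 (28 L, value 34) → 21 L left.
21 L left: a 21/30 share of Gen-10 gives 35×21/30 = 24.5.
Total value = 192.5.

192.5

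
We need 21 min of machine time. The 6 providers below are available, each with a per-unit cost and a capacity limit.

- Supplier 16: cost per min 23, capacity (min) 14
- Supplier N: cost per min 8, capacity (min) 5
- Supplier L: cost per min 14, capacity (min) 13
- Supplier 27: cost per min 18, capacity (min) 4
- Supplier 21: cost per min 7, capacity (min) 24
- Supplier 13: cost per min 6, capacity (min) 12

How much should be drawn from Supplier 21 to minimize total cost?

9

Cheapest first:
Supplier 13 at 6: take all 12 min ; 9 still needed.
Take 9 from Supplier 21 at 7 to finish.
Supplier N, Supplier L, Supplier 27, Supplier 16: unused.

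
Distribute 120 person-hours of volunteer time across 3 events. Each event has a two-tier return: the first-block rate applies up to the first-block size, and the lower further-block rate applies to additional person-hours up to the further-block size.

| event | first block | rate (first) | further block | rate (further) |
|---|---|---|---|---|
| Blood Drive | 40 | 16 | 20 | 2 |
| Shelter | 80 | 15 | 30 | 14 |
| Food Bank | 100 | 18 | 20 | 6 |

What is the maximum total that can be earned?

Rank every tier by rate: Food Bank/tier1 18 > Blood Drive/tier1 16 > Shelter/tier1 15 > Shelter/tier2 14 > Food Bank/tier2 6 > Blood Drive/tier2 2.
Food Bank tier1 at 18: fill all 100 — 20 left.
Blood Drive tier1 at 16: only 20 left, fill 20.
Total = 18×100 + 16×20 = 2120.

2120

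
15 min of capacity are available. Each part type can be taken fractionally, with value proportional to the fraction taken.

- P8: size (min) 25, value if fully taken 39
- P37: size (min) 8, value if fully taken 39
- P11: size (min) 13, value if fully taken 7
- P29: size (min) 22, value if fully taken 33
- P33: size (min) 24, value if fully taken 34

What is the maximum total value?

Rank by value-to-size ratio: P37 39/8≈4.88, P8 39/25≈1.56, P29 33/22≈1.5, P33 34/24≈1.42, P11 7/13≈0.538.
P37: take in full, 8 min for value 39 → 7 left.
Only 7 min remain; take 7/25 of P8 for value 39×7/25 = 10.92.
Total value = 49.92.

49.92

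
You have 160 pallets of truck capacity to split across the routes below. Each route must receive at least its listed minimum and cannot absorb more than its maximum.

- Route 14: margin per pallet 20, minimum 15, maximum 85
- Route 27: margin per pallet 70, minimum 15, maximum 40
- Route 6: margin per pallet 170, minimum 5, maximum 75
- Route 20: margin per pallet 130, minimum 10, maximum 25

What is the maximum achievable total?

19200

Meeting every minimum uses 15+15+5+10 = 45 pallets, leaving 115.
Rank by margin per pallet: Route 6 170 > Route 20 130 > Route 27 70 > Route 14 20.
Route 6: +70 to 75 (cap) → 45 left.
Route 20 takes 15 more to reach its cap of 25 → 30 left.
Give Route 27 25 more to hit its cap of 40 → 5 left.
Route 14 has room for 70 more but only 5 remain, so it gets 20.
Total = 20×20 + 70×40 + 170×75 + 130×25 = 19200.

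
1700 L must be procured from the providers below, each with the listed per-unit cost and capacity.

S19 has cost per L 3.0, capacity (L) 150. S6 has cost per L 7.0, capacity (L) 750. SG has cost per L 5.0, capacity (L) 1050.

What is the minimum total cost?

Fill from the cheapest provider first.
S19 at 3.0: take all 150 L — 1550 still needed.
SG (5.0): use full 1050 — 500 L to go.
Take 500 from S6 at 7.0 to finish.
Cost = 150×3.0 + 1050×5.0 + 500×7.0 = 9200.

9200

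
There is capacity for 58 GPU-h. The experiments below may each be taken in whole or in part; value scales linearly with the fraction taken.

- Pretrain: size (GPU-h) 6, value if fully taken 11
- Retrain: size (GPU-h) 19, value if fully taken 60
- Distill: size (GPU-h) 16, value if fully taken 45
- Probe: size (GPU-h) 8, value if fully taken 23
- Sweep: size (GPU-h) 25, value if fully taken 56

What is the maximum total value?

Rank by value-to-size ratio: Retrain 60/19≈3.16, Probe 23/8≈2.88, Distill 45/16≈2.81, Sweep 56/25≈2.24, Pretrain 11/6≈1.83.
Retrain: take in full, 19 GPU-h for value 60 — 39 left.
Probe: take in full, 8 GPU-h for value 23 — 31 left.
All 16 GPU-h of Distill fit (value 45) — 15 remain.
Only 15 GPU-h remain; take 15/25 of Sweep for value 56×15/25 = 33.6.
Total value = 161.6.

161.6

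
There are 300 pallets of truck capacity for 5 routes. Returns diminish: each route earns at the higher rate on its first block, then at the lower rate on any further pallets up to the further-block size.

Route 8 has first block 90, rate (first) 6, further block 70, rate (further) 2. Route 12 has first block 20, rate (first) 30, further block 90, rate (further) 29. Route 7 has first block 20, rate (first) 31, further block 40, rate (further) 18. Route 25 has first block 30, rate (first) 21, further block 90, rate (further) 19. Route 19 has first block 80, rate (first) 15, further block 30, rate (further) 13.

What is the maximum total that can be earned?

7040

Rank every tier by rate: Route 7/tier1 31 > Route 12/tier1 30 > Route 12/tier2 29 > Route 25/tier1 21 > Route 25/tier2 19 > Route 7/tier2 18 > Route 19/tier1 15 > Route 19/tier2 13 > Route 8/tier1 6 > Route 8/tier2 2.
Route 7/tier1 (31): +20 — 280 left.
Route 12 tier1 at 30: fill all 20 — 260 left.
Fill Route 12 tier2 block (90 at 29) — 170 left.
Fill Route 25 tier1 block (30 at 21) — 140 left.
Route 25 tier2 at 19: fill all 90 — 50 left.
Fill Route 7 tier2 block (40 at 18) — 10 left.
Route 19 tier1 at 15: only 10 left, fill 10.
Total = 31×20 + 30×20 + 29×90 + 21×30 + 19×90 + 18×40 + 15×10 = 7040.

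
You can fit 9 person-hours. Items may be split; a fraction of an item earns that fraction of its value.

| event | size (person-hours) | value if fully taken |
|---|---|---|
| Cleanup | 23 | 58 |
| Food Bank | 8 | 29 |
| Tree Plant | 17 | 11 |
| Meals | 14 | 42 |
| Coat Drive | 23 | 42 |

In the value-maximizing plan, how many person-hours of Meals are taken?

Sort by value density: Food Bank 29/8≈3.62, Meals 42/14≈3, Cleanup 58/23≈2.52, Coat Drive 42/23≈1.83, Tree Plant 11/17≈0.647.
Take all of Food Bank (8 person-hours, value 29) — 1 person-hours left.
Fill the last 1 person-hours with part of Meals: 1/14 of it earns 3.

1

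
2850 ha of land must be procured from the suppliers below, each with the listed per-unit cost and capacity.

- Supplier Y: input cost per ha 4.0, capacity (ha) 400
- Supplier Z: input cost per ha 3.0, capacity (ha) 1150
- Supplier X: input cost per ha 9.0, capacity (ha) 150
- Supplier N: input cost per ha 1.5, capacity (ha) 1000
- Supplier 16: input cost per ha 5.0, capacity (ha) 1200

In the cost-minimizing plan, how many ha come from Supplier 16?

300

Fill from the cheapest supplier first.
Take 1000 from Supplier N at 1.5 → need 1850 more.
Supplier Z at 3.0: take all 1150 ha → 700 still needed.
Supplier Y (4.0): use full 400 → 300 ha to go.
Take 300 from Supplier 16 at 5.0 to finish.
Supplier X: unused.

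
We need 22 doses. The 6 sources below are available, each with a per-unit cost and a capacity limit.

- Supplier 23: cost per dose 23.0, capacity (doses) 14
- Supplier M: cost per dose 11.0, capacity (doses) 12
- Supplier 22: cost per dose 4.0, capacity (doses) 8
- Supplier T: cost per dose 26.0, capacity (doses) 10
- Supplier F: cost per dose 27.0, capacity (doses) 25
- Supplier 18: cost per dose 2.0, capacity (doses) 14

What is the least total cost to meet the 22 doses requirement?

Cheapest first:
Supplier 18 at 2.0: take all 14 doses — 8 still needed.
Supplier 22 at 4.0: take all 8 doses — 0 still needed.
Supplier M, Supplier 23, Supplier T, Supplier F: unused.
Cost = 14×2.0 + 8×4.0 = 60.

60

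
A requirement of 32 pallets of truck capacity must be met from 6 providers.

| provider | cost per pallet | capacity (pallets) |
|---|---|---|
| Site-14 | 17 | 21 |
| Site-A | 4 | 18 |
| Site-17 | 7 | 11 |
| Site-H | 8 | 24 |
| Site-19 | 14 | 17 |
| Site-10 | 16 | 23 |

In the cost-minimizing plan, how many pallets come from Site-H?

3

Cheapest first:
Take 18 from Site-A at 4 ; need 14 more.
Take 11 from Site-17 at 7 ; need 3 more.
Take 3 from Site-H at 8 to finish.
Site-19, Site-10, Site-14: unused.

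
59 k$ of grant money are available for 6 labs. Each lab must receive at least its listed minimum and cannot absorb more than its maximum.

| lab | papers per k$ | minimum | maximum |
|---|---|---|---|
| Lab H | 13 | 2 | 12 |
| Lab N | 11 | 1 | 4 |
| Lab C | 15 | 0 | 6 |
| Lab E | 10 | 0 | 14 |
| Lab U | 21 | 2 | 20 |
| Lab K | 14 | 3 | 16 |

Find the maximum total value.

Meeting every minimum uses 2+1+0+0+2+3 = 8 k$, leaving 51.
Highest papers per k$ first: Lab U 21 > Lab C 15 > Lab K 14 > Lab H 13 > Lab N 11 > Lab E 10.
Lab U takes 18 more to reach its cap of 20 ; 33 left.
Lab C: +6 to 6 (cap) ; 27 left.
Give Lab K 13 more to hit its cap of 16 ; 14 left.
Lab H takes 10 more to reach its cap of 12 ; 4 left.
Give Lab N 3 more to hit its cap of 4 ; 1 left.
Only 1 left; Lab E takes them to reach 1.
Total = 13×12 + 11×4 + 15×6 + 10×1 + 21×20 + 14×16 = 944.

944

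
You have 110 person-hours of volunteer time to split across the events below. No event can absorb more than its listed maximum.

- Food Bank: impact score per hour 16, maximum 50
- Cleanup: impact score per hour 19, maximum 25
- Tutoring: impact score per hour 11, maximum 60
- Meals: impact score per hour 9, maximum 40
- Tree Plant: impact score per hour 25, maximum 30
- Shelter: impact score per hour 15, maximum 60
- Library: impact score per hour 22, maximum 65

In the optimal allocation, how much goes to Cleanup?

Rank by impact score per hour: Tree Plant 25 > Library 22 > Cleanup 19 > Food Bank 16 > Shelter 15 > Tutoring 11 > Meals 9.
Give Tree Plant 30 to hit its cap of 30 → 80 left.
Library: +65 to 65 (cap) → 15 left.
Cleanup: +15 (room for 25) → 15. Pool exhausted.

15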